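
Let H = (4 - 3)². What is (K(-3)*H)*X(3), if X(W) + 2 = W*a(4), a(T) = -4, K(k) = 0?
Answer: 0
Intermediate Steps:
H = 1 (H = 1² = 1)
X(W) = -2 - 4*W (X(W) = -2 + W*(-4) = -2 - 4*W)
(K(-3)*H)*X(3) = (0*1)*(-2 - 4*3) = 0*(-2 - 12) = 0*(-14) = 0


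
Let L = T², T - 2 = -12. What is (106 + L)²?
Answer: 42436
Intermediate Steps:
T = -10 (T = 2 - 12 = -10)
L = 100 (L = (-10)² = 100)
(106 + L)² = (106 + 100)² = 206² = 42436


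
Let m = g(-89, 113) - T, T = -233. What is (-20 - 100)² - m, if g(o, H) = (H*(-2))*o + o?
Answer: -5858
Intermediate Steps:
g(o, H) = o - 2*H*o (g(o, H) = (-2*H)*o + o = -2*H*o + o = o - 2*H*o)
m = 20258 (m = -89*(1 - 2*113) - 1*(-233) = -89*(1 - 226) + 233 = -89*(-225) + 233 = 20025 + 233 = 20258)
(-20 - 100)² - m = (-20 - 100)² - 1*20258 = (-120)² - 20258 = 14400 - 20258 = -5858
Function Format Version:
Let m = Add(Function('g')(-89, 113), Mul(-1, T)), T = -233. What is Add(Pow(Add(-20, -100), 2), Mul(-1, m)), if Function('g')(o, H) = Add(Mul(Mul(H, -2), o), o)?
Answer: -5858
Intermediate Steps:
Function('g')(o, H) = Add(o, Mul(-2, H, o)) (Function('g')(o, H) = Add(Mul(Mul(-2, H), o), o) = Add(Mul(-2, H, o), o) = Add(o, Mul(-2, H, o)))
m = 20258 (m = Add(Mul(-89, Add(1, Mul(-2, 113))), Mul(-1, -233)) = Add(Mul(-89, Add(1, -226)), 233) = Add(Mul(-89, -225), 233) = Add(20025, 233) = 20258)
Add(Pow(Add(-20, -100), 2), Mul(-1, m)) = Add(Pow(Add(-20, -100), 2), Mul(-1, 20258)) = Add(Pow(-120, 2), -20258) = Add(14400, -20258) = -5858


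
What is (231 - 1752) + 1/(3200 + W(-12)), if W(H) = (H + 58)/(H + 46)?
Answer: -82777366/54423 ≈ -1521.0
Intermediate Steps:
W(H) = (58 + H)/(46 + H)
(231 - 1752) + 1/(3200 + W(-12)) = (231 - 1752) + 1/(3200 + (58 - 12)/(46 - 12)) = -1521 + 1/(3200 + 46/34) = -1521 + 1/(3200 + (1/34)*46) = -1521 + 1/(3200 + 23/17) = -1521 + 1/(54423/17) = -1521 + 17/54423 = -82777366/54423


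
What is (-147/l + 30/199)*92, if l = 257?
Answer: -1981956/51143 ≈ -38.753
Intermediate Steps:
(-147/l + 30/199)*92 = (-147/257 + 30/199)*92 = -21543/51143*92 = -1981956/51143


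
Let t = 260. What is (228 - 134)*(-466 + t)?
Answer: -19364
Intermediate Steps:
(228 - 134)*(-466 + t) = (228 - 134)*(-466 + 260) = 94*(-206) = -19364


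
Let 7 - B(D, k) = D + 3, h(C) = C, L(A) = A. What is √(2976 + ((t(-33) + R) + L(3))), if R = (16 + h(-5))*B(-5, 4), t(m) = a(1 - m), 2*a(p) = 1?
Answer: √12314/2 ≈ 55.484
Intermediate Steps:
a(p) = ½ (a(p) = (½)*1 = ½)
t(m) = ½
B(D, k) = 4 - D (B(D, k) = 7 - (D + 3) = 7 - (3 + D) = 7 + (-3 - D) = 4 - D)
R = 99 (R = (16 - 5)*(4 - 1*(-5)) = 11*(4 + 5) = 11*9 = 99)
√(2976 + ((t(-33) + R) + L(3))) = √(2976 + ((½ + 99) + 3)) = √(2976 + (199/2 + 3)) = √(2976 + 205/2) = √(6157/2) = √12314/2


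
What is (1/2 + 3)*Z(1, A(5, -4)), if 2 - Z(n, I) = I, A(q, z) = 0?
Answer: 7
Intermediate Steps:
Z(n, I) = 2 - I
(1/2 + 3)*Z(1, A(5, -4)) = (1/2 + 3)*(2 - 1*0) = (½ + 3)*(2 + 0) = (7/2)*2 = 7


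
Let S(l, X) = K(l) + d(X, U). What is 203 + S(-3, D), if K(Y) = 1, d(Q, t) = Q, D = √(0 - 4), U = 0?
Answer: 204 + 2*I ≈ 204.0 + 2.0*I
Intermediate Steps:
D = 2*I (D = √(-4) = 2*I ≈ 2.0*I)
S(l, X) = 1 + X
203 + S(-3, D) = 203 + (1 + 2*I) = 204 + 2*I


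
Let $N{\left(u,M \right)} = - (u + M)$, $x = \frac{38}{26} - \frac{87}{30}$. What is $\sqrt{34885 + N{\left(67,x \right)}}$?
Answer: $\frac{\sqrt{588448510}}{130} \approx 186.6$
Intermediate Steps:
$x = - \frac{187}{130}$ ($x = 38 \cdot \frac{1}{26} - \frac{29}{10} = \frac{19}{13} - \frac{29}{10} = - \frac{187}{130} \approx -1.4385$)
$N{\left(u,M \right)} = - M - u$ ($N{\left(u,M \right)} = - (M + u) = - M - u$)
$\sqrt{34885 + N{\left(67,x \right)}} = \sqrt{34885 - \frac{8523}{130}} = \sqrt{\frac{4526527}{130}} = \frac{\sqrt{588448510}}{130}$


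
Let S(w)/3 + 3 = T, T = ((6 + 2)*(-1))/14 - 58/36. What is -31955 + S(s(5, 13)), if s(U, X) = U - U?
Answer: -1342763/42 ≈ -31971.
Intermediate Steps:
s(U, X) = 0
T = -275/126 (T = (8*(-1))*(1/14) - 58*1/36 = -8*1/14 - 29/18 = -4/7 - 29/18 = -275/126 ≈ -2.1825)
S(w) = -653/42 (S(w) = -9 + 3*(-275/126) = -9 - 275/42 = -653/42)
-31955 + S(s(5, 13)) = -31955 - 653/42 = -1342763/42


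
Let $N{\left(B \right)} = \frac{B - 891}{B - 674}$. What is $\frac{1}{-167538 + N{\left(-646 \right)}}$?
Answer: $- \frac{1320}{221148623} \approx -5.9688 \cdot 10^{-6}$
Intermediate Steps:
$N{\left(B \right)} = \frac{-891 + B}{-674 + B}$
$\frac{1}{-167538 + N{\left(-646 \right)}} = \frac{1}{-167538 + \frac{-891 - 646}{-674 - 646}} = \frac{1}{-167538 + \frac{1}{-1320} \left(-1537\right)} = \frac{1}{-167538 - - \frac{1537}{1320}} = \frac{1}{-167538 + \frac{1537}{1320}} = \frac{1}{- \frac{221148623}{1320}} = - \frac{1320}{221148623}$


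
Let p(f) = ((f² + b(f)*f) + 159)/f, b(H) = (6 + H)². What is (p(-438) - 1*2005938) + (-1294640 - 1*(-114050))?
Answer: -438049985/146 ≈ -3.0003e+6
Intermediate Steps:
p(f) = (159 + f² + f*(6 + f)²)/f (p(f) = ((f² + (6 + f)²*f) + 159)/f = ((f² + f*(6 + f)²) + 159)/f = (159 + f² + f*(6 + f)²)/f)
(p(-438) - 1*2005938) + (-1294640 - 1*(-114050)) = ((-438 + (6 - 438)² + 159/(-438)) - 1*2005938) + (-1294640 - 1*(-114050)) = ((-438 + (-432)² + 159*(-1/438)) - 2005938) + (-1294640 + 114050) = ((-438 + 186624 - 53/146) - 2005938) - 1180590 = (27183103/146 - 2005938) - 1180590 = -265683845/146 - 1180590 = -438049985/146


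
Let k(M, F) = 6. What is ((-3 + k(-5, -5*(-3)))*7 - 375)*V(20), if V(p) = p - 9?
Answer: -3894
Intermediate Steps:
V(p) = -9 + p
((-3 + k(-5, -5*(-3)))*7 - 375)*V(20) = ((-3 + 6)*7 - 375)*(-9 + 20) = (3*7 - 375)*11 = (21 - 375)*11 = -354*11 = -3894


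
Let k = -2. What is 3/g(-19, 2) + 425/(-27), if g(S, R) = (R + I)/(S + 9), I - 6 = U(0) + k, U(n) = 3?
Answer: -515/27 ≈ -19.074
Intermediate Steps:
I = 7 (I = 6 + (3 - 2) = 6 + 1 = 7)
g(S, R) = (7 + R)/(9 + S) (g(S, R) = (R + 7)/(S + 9) = (7 + R)/(9 + S))
3/g(-19, 2) + 425/(-27) = 3/(((7 + 2)/(9 - 19))) + 425/(-27) = 3/((9/(-10))) + 425*(-1/27) = 3/((-⅒*9)) - 425/27 = 3/(-9/10) - 425/27 = 3*(-10/9) - 425/27 = -10/3 - 425/27 = -515/27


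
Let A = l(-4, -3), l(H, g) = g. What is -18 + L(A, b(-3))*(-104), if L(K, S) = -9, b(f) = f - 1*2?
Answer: 918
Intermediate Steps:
A = -3
b(f) = -2 + f (b(f) = f - 2 = -2 + f)
-18 + L(A, b(-3))*(-104) = -18 - 9*(-104) = -18 + 936 = 918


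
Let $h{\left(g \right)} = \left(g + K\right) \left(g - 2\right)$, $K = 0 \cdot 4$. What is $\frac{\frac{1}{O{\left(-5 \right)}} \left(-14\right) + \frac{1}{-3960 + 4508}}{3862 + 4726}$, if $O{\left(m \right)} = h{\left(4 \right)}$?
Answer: $- \frac{479}{2353112} \approx -0.00020356$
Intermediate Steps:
$K = 0$
$h{\left(g \right)} = g \left(-2 + g\right)$ ($h{\left(g \right)} = \left(g + 0\right) \left(g - 2\right) = g \left(-2 + g\right)$)
$O{\left(m \right)} = 8$ ($O{\left(m \right)} = 4 \left(-2 + 4\right) = 4 \cdot 2 = 8$)
$\frac{\frac{1}{O{\left(-5 \right)}} \left(-14\right) + \frac{1}{-3960 + 4508}}{3862 + 4726} = \frac{\frac{1}{8} \left(-14\right) + \frac{1}{-3960 + 4508}}{3862 + 4726} = \frac{\frac{1}{8} \left(-14\right) + \frac{1}{548}}{8588} = \left(- \frac{7}{4} + \frac{1}{548}\right) \frac{1}{8588} = \left(- \frac{479}{274}\right) \frac{1}{8588} = - \frac{479}{2353112}$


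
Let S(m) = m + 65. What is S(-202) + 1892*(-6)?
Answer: -11489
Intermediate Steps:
S(m) = 65 + m
S(-202) + 1892*(-6) = (65 - 202) + 1892*(-6) = -137 - 11352 = -11489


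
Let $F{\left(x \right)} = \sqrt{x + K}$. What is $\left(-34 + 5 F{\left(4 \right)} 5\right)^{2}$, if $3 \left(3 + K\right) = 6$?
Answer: $3031 - 1700 \sqrt{3} \approx 86.514$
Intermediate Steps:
$K = -1$ ($K = -3 + \frac{1}{3} \cdot 6 = -3 + 2 = -1$)
$F{\left(x \right)} = \sqrt{-1 + x}$ ($F{\left(x \right)} = \sqrt{x - 1} = \sqrt{-1 + x}$)
$\left(-34 + 5 F{\left(4 \right)} 5\right)^{2} = \left(-34 + 5 \sqrt{-1 + 4} \cdot 5\right)^{2} = \left(-34 + 5 \sqrt{3} \cdot 5\right)^{2} = \left(-34 + 25 \sqrt{3}\right)^{2}$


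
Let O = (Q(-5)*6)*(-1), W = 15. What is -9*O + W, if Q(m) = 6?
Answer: 339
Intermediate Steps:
O = -36 (O = (6*6)*(-1) = 36*(-1) = -36)
-9*O + W = -9*(-36) + 15 = 324 + 15 = 339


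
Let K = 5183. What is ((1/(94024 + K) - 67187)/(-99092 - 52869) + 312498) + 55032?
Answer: 5540740068941018/15075594927 ≈ 3.6753e+5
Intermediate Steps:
((1/(94024 + K) - 67187)/(-99092 - 52869) + 312498) + 55032 = ((1/(94024 + 5183) - 67187)/(-99092 - 52869) + 312498) + 55032 = ((1/99207 - 67187)/(-151961) + 312498) + 55032 = ((1/99207 - 67187)*(-1/151961) + 312498) + 55032 = (-6665420708/99207*(-1/151961) + 312498) + 55032 = (6665420708/15075594927 + 312498) + 55032 = 4711099928918354/15075594927 + 55032 = 5540740068941018/15075594927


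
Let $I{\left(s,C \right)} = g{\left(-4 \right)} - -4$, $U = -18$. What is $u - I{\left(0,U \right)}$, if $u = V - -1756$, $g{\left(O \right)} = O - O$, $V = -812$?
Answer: $940$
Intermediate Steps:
$g{\left(O \right)} = 0$
$I{\left(s,C \right)} = 4$ ($I{\left(s,C \right)} = 0 - -4 = 0 + 4 = 4$)
$u = 944$ ($u = -812 - -1756 = -812 + 1756 = 944$)
$u - I{\left(0,U \right)} = 944 - 4 = 940$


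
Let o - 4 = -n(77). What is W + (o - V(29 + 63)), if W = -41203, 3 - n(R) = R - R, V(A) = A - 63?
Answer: -41231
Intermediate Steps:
V(A) = -63 + A
n(R) = 3 (n(R) = 3 - (R - R) = 3 - 1*0 = 3 + 0 = 3)
o = 1 (o = 4 - 1*3 = 4 - 3 = 1)
W + (o - V(29 + 63)) = -41203 + (1 - (-63 + (29 + 63))) = -41203 + (1 - (-63 + 92)) = -41203 + (1 - 1*29) = -41203 + (1 - 29) = -41203 - 28 = -41231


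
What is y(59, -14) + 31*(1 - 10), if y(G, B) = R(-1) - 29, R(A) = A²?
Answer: -307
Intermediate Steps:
y(G, B) = -28 (y(G, B) = (-1)² - 29 = 1 - 29 = -28)
y(59, -14) + 31*(1 - 10) = -28 + 31*(1 - 10) = -28 + 31*(-9) = -28 - 279 = -307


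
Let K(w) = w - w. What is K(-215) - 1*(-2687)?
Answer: 2687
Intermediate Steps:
K(w) = 0
K(-215) - 1*(-2687) = 0 - 1*(-2687) = 0 + 2687 = 2687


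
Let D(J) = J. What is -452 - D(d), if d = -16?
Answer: -436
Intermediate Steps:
-452 - D(d) = -452 - 1*(-16) = -452 + 16 = -436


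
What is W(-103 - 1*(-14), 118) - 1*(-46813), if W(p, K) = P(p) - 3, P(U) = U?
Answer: 46721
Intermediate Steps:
W(p, K) = -3 + p (W(p, K) = p - 3 = -3 + p)
W(-103 - 1*(-14), 118) - 1*(-46813) = (-3 + (-103 - 1*(-14))) - 1*(-46813) = (-3 + (-103 + 14)) + 46813 = (-3 - 89) + 46813 = -92 + 46813 = 46721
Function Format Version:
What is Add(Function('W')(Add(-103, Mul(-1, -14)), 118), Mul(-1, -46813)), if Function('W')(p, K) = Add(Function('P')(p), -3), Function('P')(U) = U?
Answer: 46721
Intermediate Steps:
Function('W')(p, K) = Add(-3, p) (Function('W')(p, K) = Add(p, -3) = Add(-3, p))
Add(Function('W')(Add(-103, Mul(-1, -14)), 118), Mul(-1, -46813)) = Add(Add(-3, Add(-103, Mul(-1, -14))), Mul(-1, -46813)) = Add(Add(-3, Add(-103, 14)), 46813) = Add(Add(-3, -89), 46813) = Add(-92, 46813) = 46721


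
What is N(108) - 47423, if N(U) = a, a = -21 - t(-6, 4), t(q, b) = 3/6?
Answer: -94889/2 ≈ -47445.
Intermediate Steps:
t(q, b) = ½ (t(q, b) = 3*(⅙) = ½)
a = -43/2 (a = -21 - 1*½ = -21 - ½ = -43/2 ≈ -21.500)
N(U) = -43/2
N(108) - 47423 = -43/2 - 47423 = -94889/2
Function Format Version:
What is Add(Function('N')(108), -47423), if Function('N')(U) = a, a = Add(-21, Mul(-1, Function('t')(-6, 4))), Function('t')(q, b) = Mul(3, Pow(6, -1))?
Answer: Rational(-94889, 2) ≈ -47445.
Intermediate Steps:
Function('t')(q, b) = Rational(1, 2) (Function('t')(q, b) = Mul(3, Rational(1, 6)) = Rational(1, 2))
a = Rational(-43, 2) (a = Add(-21, Mul(-1, Rational(1, 2))) = Add(-21, Rational(-1, 2)) = Rational(-43, 2) ≈ -21.500)
Function('N')(U) = Rational(-43, 2)
Add(Function('N')(108), -47423) = Add(Rational(-43, 2), -47423) = Rational(-94889, 2)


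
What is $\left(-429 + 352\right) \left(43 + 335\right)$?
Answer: $-29106$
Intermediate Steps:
$\left(-429 + 352\right) \left(43 + 335\right) = \left(-77\right) 378 = -29106$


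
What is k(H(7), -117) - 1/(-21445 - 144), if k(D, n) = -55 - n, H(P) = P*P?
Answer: 1338519/21589 ≈ 62.000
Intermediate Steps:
H(P) = P²
k(H(7), -117) - 1/(-21445 - 144) = (-55 - 1*(-117)) - 1/(-21445 - 144) = (-55 + 117) - 1/(-21589) = 62 - 1*(-1/21589) = 62 + 1/21589 = 1338519/21589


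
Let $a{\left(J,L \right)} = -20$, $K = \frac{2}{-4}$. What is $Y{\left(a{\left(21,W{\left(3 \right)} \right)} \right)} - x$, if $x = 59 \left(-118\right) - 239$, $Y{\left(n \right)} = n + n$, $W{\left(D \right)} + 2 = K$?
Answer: $7161$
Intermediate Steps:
$K = - \frac{1}{2}$ ($K = 2 \left(- \frac{1}{4}\right) = - \frac{1}{2} \approx -0.5$)
$W{\left(D \right)} = - \frac{5}{2}$ ($W{\left(D \right)} = -2 - \frac{1}{2} = - \frac{5}{2}$)
$Y{\left(n \right)} = 2 n$
$x = -7201$ ($x = -6962 - 239 = -7201$)
$Y{\left(a{\left(21,W{\left(3 \right)} \right)} \right)} - x = 2 \left(-20\right) - -7201 = -40 + 7201 = 7161$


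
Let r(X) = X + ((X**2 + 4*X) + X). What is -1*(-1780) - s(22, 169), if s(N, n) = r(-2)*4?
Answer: 1812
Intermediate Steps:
r(X) = X**2 + 6*X (r(X) = X + (X**2 + 5*X) = X**2 + 6*X)
s(N, n) = -32 (s(N, n) = -2*(6 - 2)*4 = -2*4*4 = -8*4 = -32)
-1*(-1780) - s(22, 169) = -1*(-1780) - 1*(-32) = 1780 + 32 = 1812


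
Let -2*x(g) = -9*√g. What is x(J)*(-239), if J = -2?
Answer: -2151*I*√2/2 ≈ -1521.0*I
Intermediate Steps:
x(g) = 9*√g/2 (x(g) = -(-9)*√g/2 = 9*√g/2)
x(J)*(-239) = (9*√(-2)/2)*(-239) = (9*(I*√2)/2)*(-239) = (9*I*√2/2)*(-239) = -2151*I*√2/2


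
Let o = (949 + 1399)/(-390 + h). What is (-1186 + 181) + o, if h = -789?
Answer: -1187243/1179 ≈ -1007.0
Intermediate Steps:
o = -2348/1179 (o = (949 + 1399)/(-390 - 789) = 2348/(-1179) = 2348*(-1/1179) = -2348/1179 ≈ -1.9915)
(-1186 + 181) + o = (-1186 + 181) - 2348/1179 = -1005 - 2348/1179 = -1187243/1179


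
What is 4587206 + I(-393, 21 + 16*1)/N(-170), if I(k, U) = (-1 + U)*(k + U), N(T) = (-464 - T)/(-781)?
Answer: 223104878/49 ≈ 4.5532e+6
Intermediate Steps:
N(T) = 464/781 + T/781 (N(T) = (-464 - T)*(-1/781) = 464/781 + T/781)
I(k, U) = (-1 + U)*(U + k)
4587206 + I(-393, 21 + 16*1)/N(-170) = 4587206 + ((21 + 16*1)² - (21 + 16*1) - 1*(-393) + (21 + 16*1)*(-393))/(464/781 + (1/781)*(-170)) = 4587206 + ((21 + 16)² - (21 + 16) + 393 + (21 + 16)*(-393))/(464/781 - 170/781) = 4587206 + (37² - 1*37 + 393 + 37*(-393))/(294/781) = 4587206 + (1369 - 37 + 393 - 14541)*(781/294) = 4587206 - 12816*781/294 = 4587206 - 1668216/49 = 223104878/49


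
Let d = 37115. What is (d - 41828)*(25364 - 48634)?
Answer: 109671510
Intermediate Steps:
(d - 41828)*(25364 - 48634) = (37115 - 41828)*(25364 - 48634) = -4713*(-23270) = 109671510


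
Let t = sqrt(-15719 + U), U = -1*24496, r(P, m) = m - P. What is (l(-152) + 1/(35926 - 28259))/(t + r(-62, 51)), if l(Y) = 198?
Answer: 171541571/406228328 - 1518067*I*sqrt(40215)/406228328 ≈ 0.42228 - 0.7494*I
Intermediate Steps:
U = -24496
t = I*sqrt(40215) (t = sqrt(-15719 - 24496) = sqrt(-40215) = I*sqrt(40215) ≈ 200.54*I)
(l(-152) + 1/(35926 - 28259))/(t + r(-62, 51)) = (198 + 1/(35926 - 28259))/(I*sqrt(40215) + (51 - 1*(-62))) = (198 + 1/7667)/(I*sqrt(40215) + (51 + 62)) = (198 + 1/7667)/(I*sqrt(40215) + 113) = 1518067/(7667*(113 + I*sqrt(40215)))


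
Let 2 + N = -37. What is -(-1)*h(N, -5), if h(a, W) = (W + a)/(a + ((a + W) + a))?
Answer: 22/61 ≈ 0.36066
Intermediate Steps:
N = -39 (N = -2 - 37 = -39)
h(a, W) = (W + a)/(W + 3*a) (h(a, W) = (W + a)/(a + ((W + a) + a)) = (W + a)/(a + (W + 2*a)) = (W + a)/(W + 3*a))
-(-1)*h(N, -5) = -(-1)*(-5 - 39)/(-5 + 3*(-39)) = -(-1)*-44/(-5 - 117) = -(-1)*-44/(-122) = -(-1)*(-1/122*(-44)) = -(-1)*22/61 = -1*(-22/61) = 22/61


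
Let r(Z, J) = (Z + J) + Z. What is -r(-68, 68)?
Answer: 68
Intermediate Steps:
r(Z, J) = J + 2*Z (r(Z, J) = (J + Z) + Z = J + 2*Z)
-r(-68, 68) = -(68 + 2*(-68)) = -(68 - 136) = -1*(-68) = 68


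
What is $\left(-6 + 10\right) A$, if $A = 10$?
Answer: $40$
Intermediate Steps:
$\left(-6 + 10\right) A = \left(-6 + 10\right) 10 = 4 \cdot 10 = 40$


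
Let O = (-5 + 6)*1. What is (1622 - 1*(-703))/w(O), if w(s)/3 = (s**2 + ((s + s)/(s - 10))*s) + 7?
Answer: 1395/14 ≈ 99.643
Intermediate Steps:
O = 1 (O = 1*1 = 1)
w(s) = 21 + 3*s**2 + 6*s**2/(-10 + s) (w(s) = 3*((s**2 + ((s + s)/(s - 10))*s) + 7) = 3*((s**2 + ((2*s)/(-10 + s))*s) + 7) = 3*((s**2 + (2*s/(-10 + s))*s) + 7) = 3*((s**2 + 2*s**2/(-10 + s)) + 7) = 3*(7 + s**2 + 2*s**2/(-10 + s)) = 21 + 3*s**2 + 6*s**2/(-10 + s))
(1622 - 1*(-703))/w(O) = (1622 - 1*(-703))/((3*(-70 + 1**3 - 8*1**2 + 7*1)/(-10 + 1))) = (1622 + 703)/((3*(-70 + 1 - 8*1 + 7)/(-9))) = 2325/((3*(-1/9)*(-70 + 1 - 8 + 7))) = 2325/((3*(-1/9)*(-70))) = 2325/(70/3) = 2325*(3/70) = 1395/14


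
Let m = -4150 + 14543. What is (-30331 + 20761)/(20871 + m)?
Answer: -4785/15632 ≈ -0.30610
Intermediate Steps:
m = 10393
(-30331 + 20761)/(20871 + m) = (-30331 + 20761)/(20871 + 10393) = -9570/31264 = -9570*1/31264 = -4785/15632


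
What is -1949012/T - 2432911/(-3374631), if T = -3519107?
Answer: 31473743129/24689579157 ≈ 1.2748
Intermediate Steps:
-1949012/T - 2432911/(-3374631) = -1949012/(-3519107) - 2432911/(-3374631) = -1949012*(-1/3519107) - 2432911*(-1/3374631) = 52676/95111 + 187147/259587 = 31473743129/24689579157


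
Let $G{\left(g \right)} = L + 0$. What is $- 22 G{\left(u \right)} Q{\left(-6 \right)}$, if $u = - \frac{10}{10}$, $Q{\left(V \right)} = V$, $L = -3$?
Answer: $-396$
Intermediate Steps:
$u = -1$ ($u = \left(-10\right) \frac{1}{10} = -1$)
$G{\left(g \right)} = -3$ ($G{\left(g \right)} = -3 + 0 = -3$)
$- 22 G{\left(u \right)} Q{\left(-6 \right)} = \left(-22\right) \left(-3\right) \left(-6\right) = 66 \left(-6\right) = -396$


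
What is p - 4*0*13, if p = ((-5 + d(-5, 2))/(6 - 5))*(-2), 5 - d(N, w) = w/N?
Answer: -⅘ ≈ -0.80000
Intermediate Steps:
d(N, w) = 5 - w/N
p = -⅘ (p = ((-5 + (5 - 1*2/(-5)))/(6 - 5))*(-2) = ((-5 + (5 - 1*2*(-⅕)))/1)*(-2) = ((-5 + (5 + ⅖))*1)*(-2) = ((-5 + 27/5)*1)*(-2) = ((⅖)*1)*(-2) = (⅖)*(-2) = -⅘ ≈ -0.80000)
p - 4*0*13 = -⅘ - 4*0*13 = -⅘ + 0*13 = -⅘ + 0 = -⅘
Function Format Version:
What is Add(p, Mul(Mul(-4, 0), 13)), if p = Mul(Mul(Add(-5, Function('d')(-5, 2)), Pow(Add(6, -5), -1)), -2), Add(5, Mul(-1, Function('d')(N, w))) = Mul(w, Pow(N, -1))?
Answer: Rational(-4, 5) ≈ -0.80000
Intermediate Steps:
Function('d')(N, w) = Add(5, Mul(-1, w, Pow(N, -1))) (Function('d')(N, w) = Add(5, Mul(-1, Mul(w, Pow(N, -1)))) = Add(5, Mul(-1, w, Pow(N, -1))))
p = Rational(-4, 5) (p = Mul(Mul(Add(-5, Add(5, Mul(-1, 2, Pow(-5, -1)))), Pow(Add(6, -5), -1)), -2) = Mul(Mul(Add(-5, Add(5, Mul(-1, 2, Rational(-1, 5)))), Pow(1, -1)), -2) = Mul(Mul(Add(-5, Add(5, Rational(2, 5))), 1), -2) = Mul(Mul(Add(-5, Rational(27, 5)), 1), -2) = Mul(Mul(Rational(2, 5), 1), -2) = Mul(Rational(2, 5), -2) = Rational(-4, 5) ≈ -0.80000)
Add(p, Mul(Mul(-4, 0), 13)) = Add(Rational(-4, 5), Mul(Mul(-4, 0), 13)) = Add(Rational(-4, 5), Mul(0, 13)) = Add(Rational(-4, 5), 0) = Rational(-4, 5)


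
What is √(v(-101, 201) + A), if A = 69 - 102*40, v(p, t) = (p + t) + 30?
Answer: I*√3881 ≈ 62.298*I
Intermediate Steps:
v(p, t) = 30 + p + t
A = -4011 (A = 69 - 4080 = -4011)
√(v(-101, 201) + A) = √((30 - 101 + 201) - 4011) = √(130 - 4011) = √(-3881) = I*√3881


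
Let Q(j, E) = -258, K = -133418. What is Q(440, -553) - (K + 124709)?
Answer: 8451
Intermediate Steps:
Q(440, -553) - (K + 124709) = -258 - (-133418 + 124709) = -258 - 1*(-8709) = -258 + 8709 = 8451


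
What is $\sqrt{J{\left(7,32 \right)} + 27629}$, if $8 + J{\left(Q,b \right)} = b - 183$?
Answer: $\sqrt{27470} \approx 165.74$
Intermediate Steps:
$J{\left(Q,b \right)} = -191 + b$ ($J{\left(Q,b \right)} = -8 + \left(b - 183\right) = -8 + \left(-183 + b\right) = -191 + b$)
$\sqrt{J{\left(7,32 \right)} + 27629} = \sqrt{\left(-191 + 32\right) + 27629} = \sqrt{-159 + 27629} = \sqrt{27470}$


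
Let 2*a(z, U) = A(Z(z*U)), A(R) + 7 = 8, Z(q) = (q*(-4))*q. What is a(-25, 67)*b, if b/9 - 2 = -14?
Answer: -54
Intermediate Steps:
b = -108 (b = 18 + 9*(-14) = 18 - 126 = -108)
Z(q) = -4*q**2 (Z(q) = (-4*q)*q = -4*q**2)
A(R) = 1 (A(R) = -7 + 8 = 1)
a(z, U) = 1/2 (a(z, U) = (1/2)*1 = 1/2)
a(-25, 67)*b = (1/2)*(-108) = -54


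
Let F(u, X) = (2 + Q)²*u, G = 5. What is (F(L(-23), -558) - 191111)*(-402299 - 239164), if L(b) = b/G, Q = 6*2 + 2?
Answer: 616730111109/5 ≈ 1.2335e+11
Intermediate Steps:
Q = 14 (Q = 12 + 2 = 14)
L(b) = b/5
F(u, X) = 256*u (F(u, X) = (2 + 14)²*u = 16²*u = 256*u)
(F(L(-23), -558) - 191111)*(-402299 - 239164) = (256*((⅕)*(-23)) - 191111)*(-402299 - 239164) = (256*(-23/5) - 191111)*(-641463) = (-5888/5 - 191111)*(-641463) = -961443/5*(-641463) = 616730111109/5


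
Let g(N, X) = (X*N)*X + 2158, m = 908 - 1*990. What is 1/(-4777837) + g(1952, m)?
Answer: 62720606100821/4777837 ≈ 1.3127e+7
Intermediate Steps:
m = -82 (m = 908 - 990 = -82)
g(N, X) = 2158 + N*X**2 (g(N, X) = (N*X)*X + 2158 = N*X**2 + 2158 = 2158 + N*X**2)
1/(-4777837) + g(1952, m) = 1/(-4777837) + (2158 + 1952*(-82)**2) = -1/4777837 + (2158 + 1952*6724) = -1/4777837 + (2158 + 13125248) = -1/4777837 + 13127406 = 62720606100821/4777837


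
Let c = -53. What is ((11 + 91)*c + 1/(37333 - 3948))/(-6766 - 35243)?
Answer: 9498911/73814235 ≈ 0.12869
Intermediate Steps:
((11 + 91)*c + 1/(37333 - 3948))/(-6766 - 35243) = ((11 + 91)*(-53) + 1/(37333 - 3948))/(-6766 - 35243) = (102*(-53) + 1/33385)/(-42009) = (-5406 + 1/33385)*(-1/42009) = -180479309/33385*(-1/42009) = 9498911/73814235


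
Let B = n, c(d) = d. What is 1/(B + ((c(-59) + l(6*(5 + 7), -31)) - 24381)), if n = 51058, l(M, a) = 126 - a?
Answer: 1/26775 ≈ 3.7348e-5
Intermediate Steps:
B = 51058
1/(B + ((c(-59) + l(6*(5 + 7), -31)) - 24381)) = 1/(51058 + ((-59 + (126 - 1*(-31))) - 24381)) = 1/(51058 + ((-59 + (126 + 31)) - 24381)) = 1/(51058 + ((-59 + 157) - 24381)) = 1/(51058 + (98 - 24381)) = 1/(51058 - 24283) = 1/26775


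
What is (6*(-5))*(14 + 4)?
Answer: -540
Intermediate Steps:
(6*(-5))*(14 + 4) = -30*18 = -540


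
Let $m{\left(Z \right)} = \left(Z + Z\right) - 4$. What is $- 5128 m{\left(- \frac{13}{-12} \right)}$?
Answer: $\frac{28204}{3} \approx 9401.3$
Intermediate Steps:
$m{\left(Z \right)} = -4 + 2 Z$ ($m{\left(Z \right)} = 2 Z - 4 = -4 + 2 Z$)
$- 5128 m{\left(- \frac{13}{-12} \right)} = - 5128 \left(-4 + 2 \left(- \frac{13}{-12}\right)\right) = - 5128 \left(-4 + 2 \left(\left(-13\right) \left(- \frac{1}{12}\right)\right)\right) = - 5128 \left(-4 + 2 \cdot \frac{13}{12}\right) = - 5128 \left(-4 + \frac{13}{6}\right) = \left(-5128\right) \left(- \frac{11}{6}\right) = \frac{28204}{3}$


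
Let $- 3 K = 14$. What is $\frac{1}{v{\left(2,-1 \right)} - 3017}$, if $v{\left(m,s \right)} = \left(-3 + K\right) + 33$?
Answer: $- \frac{3}{8975} \approx -0.00033426$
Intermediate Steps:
$K = - \frac{14}{3}$ ($K = \left(- \frac{1}{3}\right) 14 = - \frac{14}{3} \approx -4.6667$)
$v{\left(m,s \right)} = \frac{76}{3}$ ($v{\left(m,s \right)} = \left(-3 - \frac{14}{3}\right) + 33 = - \frac{23}{3} + 33 = \frac{76}{3}$)
$\frac{1}{v{\left(2,-1 \right)} - 3017} = \frac{1}{\frac{76}{3} - 3017} = \frac{1}{- \frac{8975}{3}} = - \frac{3}{8975}$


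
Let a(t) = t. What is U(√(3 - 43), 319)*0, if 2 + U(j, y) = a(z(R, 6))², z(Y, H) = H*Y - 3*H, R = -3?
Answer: 0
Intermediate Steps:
z(Y, H) = -3*H + H*Y
U(j, y) = 1294 (U(j, y) = -2 + (6*(-3 - 3))² = -2 + (6*(-6))² = -2 + (-36)² = -2 + 1296 = 1294)
U(√(3 - 43), 319)*0 = 1294*0 = 0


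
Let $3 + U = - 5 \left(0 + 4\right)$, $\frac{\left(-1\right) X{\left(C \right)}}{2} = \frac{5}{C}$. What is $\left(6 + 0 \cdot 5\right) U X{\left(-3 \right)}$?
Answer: $-460$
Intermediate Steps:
$X{\left(C \right)} = - \frac{10}{C}$ ($X{\left(C \right)} = - 2 \frac{5}{C} = - \frac{10}{C}$)
$U = -23$ ($U = -3 - 5 \left(0 + 4\right) = -3 - 20 = -23$)
$\left(6 + 0 \cdot 5\right) U X{\left(-3 \right)} = \left(6 + 0 \cdot 5\right) \left(-23\right) \left(- \frac{10}{-3}\right) = \left(6 + 0\right) \left(-23\right) \left(\left(-10\right) \left(- \frac{1}{3}\right)\right) = 6 \left(-23\right) \frac{10}{3} = \left(-138\right) \frac{10}{3} = -460$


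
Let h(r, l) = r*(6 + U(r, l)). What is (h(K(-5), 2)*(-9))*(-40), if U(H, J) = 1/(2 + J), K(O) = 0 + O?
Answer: -11250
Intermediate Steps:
K(O) = O
h(r, l) = r*(6 + 1/(2 + l))
(h(K(-5), 2)*(-9))*(-40) = (-5*(13 + 6*2)/(2 + 2)*(-9))*(-40) = (-5*(13 + 12)/4*(-9))*(-40) = (-5*¼*25*(-9))*(-40) = -125/4*(-9)*(-40) = (1125/4)*(-40) = -11250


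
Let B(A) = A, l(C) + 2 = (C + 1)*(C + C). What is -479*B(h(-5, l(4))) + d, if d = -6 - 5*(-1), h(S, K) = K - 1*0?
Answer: -18203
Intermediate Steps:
l(C) = -2 + 2*C*(1 + C) (l(C) = -2 + (C + 1)*(C + C) = -2 + (1 + C)*(2*C) = -2 + 2*C*(1 + C))
h(S, K) = K (h(S, K) = K + 0 = K)
d = -1 (d = -6 + 5 = -1)
-479*B(h(-5, l(4))) + d = -479*(-2 + 2*4 + 2*4²) - 1 = -479*(-2 + 8 + 2*16) - 1 = -479*(-2 + 8 + 32) - 1 = -479*38 - 1 = -18202 - 1 = -18203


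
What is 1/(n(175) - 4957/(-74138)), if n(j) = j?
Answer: 74138/12979107 ≈ 0.0057121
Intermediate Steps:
1/(n(175) - 4957/(-74138)) = 1/(175 - 4957/(-74138)) = 1/(175 - 4957*(-1/74138)) = 1/(175 + 4957/74138) = 1/(12979107/74138) = 74138/12979107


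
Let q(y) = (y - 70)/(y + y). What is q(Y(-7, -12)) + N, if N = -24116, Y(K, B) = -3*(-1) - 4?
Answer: -48161/2 ≈ -24081.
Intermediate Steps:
Y(K, B) = -1 (Y(K, B) = 3 - 4 = -1)
q(y) = (-70 + y)/(2*y) (q(y) = (-70 + y)/((2*y)) = (-70 + y)*(1/(2*y)) = (-70 + y)/(2*y))
q(Y(-7, -12)) + N = (1/2)*(-70 - 1)/(-1) - 24116 = (1/2)*(-1)*(-71) - 24116 = 71/2 - 24116 = -48161/2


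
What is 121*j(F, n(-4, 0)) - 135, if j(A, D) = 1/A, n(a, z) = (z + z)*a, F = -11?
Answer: -146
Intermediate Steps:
n(a, z) = 2*a*z (n(a, z) = (2*z)*a = 2*a*z)
121*j(F, n(-4, 0)) - 135 = 121/(-11) - 135 = 121*(-1/11) - 135 = -11 - 135 = -146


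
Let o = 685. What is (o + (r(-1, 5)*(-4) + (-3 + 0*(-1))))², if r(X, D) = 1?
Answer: 459684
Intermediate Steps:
(o + (r(-1, 5)*(-4) + (-3 + 0*(-1))))² = (685 + (1*(-4) + (-3 + 0*(-1))))² = (685 + (-4 + (-3 + 0)))² = (685 + (-4 - 3))² = (685 - 7)² = 678² = 459684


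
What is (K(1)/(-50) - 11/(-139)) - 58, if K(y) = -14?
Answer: -200302/3475 ≈ -57.641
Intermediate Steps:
(K(1)/(-50) - 11/(-139)) - 58 = (-14/(-50) - 11/(-139)) - 58 = (-14*(-1/50) - 11*(-1/139)) - 58 = (7/25 + 11/139) - 58 = 1248/3475 - 58 = -200302/3475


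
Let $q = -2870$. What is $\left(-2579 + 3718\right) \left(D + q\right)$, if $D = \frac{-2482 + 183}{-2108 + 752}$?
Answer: $- \frac{4430050519}{1356} \approx -3.267 \cdot 10^{6}$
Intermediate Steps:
$D = \frac{2299}{1356}$ ($D = - \frac{2299}{-1356} = \left(-2299\right) \left(- \frac{1}{1356}\right) = \frac{2299}{1356} \approx 1.6954$)
$\left(-2579 + 3718\right) \left(D + q\right) = \left(-2579 + 3718\right) \left(\frac{2299}{1356} - 2870\right) = 1139 \left(- \frac{3889421}{1356}\right) = - \frac{4430050519}{1356}$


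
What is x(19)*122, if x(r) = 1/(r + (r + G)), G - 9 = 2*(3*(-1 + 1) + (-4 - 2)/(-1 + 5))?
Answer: 61/22 ≈ 2.7727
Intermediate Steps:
G = 6 (G = 9 + 2*(3*(-1 + 1) + (-4 - 2)/(-1 + 5)) = 9 + 2*(3*0 - 6/4) = 9 + 2*(0 - 6*¼) = 9 + 2*(0 - 3/2) = 9 + 2*(-3/2) = 9 - 3 = 6)
x(r) = 1/(6 + 2*r) (x(r) = 1/(r + (r + 6)) = 1/(r + (6 + r)) = 1/(6 + 2*r))
x(19)*122 = (1/(2*(3 + 19)))*122 = ((½)/22)*122 = ((½)*(1/22))*122 = (1/44)*122 = 61/22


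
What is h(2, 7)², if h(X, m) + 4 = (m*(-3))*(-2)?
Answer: 1444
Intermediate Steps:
h(X, m) = -4 + 6*m (h(X, m) = -4 + (m*(-3))*(-2) = -4 - 3*m*(-2) = -4 + 6*m)
h(2, 7)² = (-4 + 6*7)² = (-4 + 42)² = 38² = 1444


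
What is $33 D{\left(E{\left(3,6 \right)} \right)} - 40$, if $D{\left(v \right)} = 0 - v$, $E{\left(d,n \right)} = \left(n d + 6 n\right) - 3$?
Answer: $-1723$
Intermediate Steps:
$E{\left(d,n \right)} = -3 + 6 n + d n$ ($E{\left(d,n \right)} = \left(d n + 6 n\right) - 3 = \left(6 n + d n\right) - 3 = -3 + 6 n + d n$)
$D{\left(v \right)} = - v$
$33 D{\left(E{\left(3,6 \right)} \right)} - 40 = 33 \left(- (-3 + 6 \cdot 6 + 3 \cdot 6)\right) - 40 = 33 \left(- (-3 + 36 + 18)\right) - 40 = 33 \left(\left(-1\right) 51\right) - 40 = 33 \left(-51\right) - 40 = -1683 - 40 = -1723$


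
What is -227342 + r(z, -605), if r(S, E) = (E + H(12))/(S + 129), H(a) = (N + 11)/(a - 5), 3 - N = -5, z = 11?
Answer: -55699844/245 ≈ -2.2735e+5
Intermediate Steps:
N = 8 (N = 3 - 1*(-5) = 3 + 5 = 8)
H(a) = 19/(-5 + a) (H(a) = (8 + 11)/(a - 5) = 19/(-5 + a))
r(S, E) = (19/7 + E)/(129 + S) (r(S, E) = (E + 19/(-5 + 12))/(S + 129) = (E + 19/7)/(129 + S) = (19/7 + E)/(129 + S))
-227342 + r(z, -605) = -227342 + (19/7 - 605)/(129 + 11) = -227342 - 4216/7/140 = -227342 + (1/140)*(-4216/7) = -227342 - 1054/245 = -55699844/245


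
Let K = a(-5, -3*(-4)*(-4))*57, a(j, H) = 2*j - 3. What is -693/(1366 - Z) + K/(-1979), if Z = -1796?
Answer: 323865/2085866 ≈ 0.15527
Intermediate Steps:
a(j, H) = -3 + 2*j
K = -741 (K = (-3 + 2*(-5))*57 = (-3 - 10)*57 = -13*57 = -741)
-693/(1366 - Z) + K/(-1979) = -693/(1366 - 1*(-1796)) - 741/(-1979) = -693/(1366 + 1796) - 741*(-1/1979) = -693/3162 + 741/1979 = -693*1/3162 + 741/1979 = -231/1054 + 741/1979 = 323865/2085866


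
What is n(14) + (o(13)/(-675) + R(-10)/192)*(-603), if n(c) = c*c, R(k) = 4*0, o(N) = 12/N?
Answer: 63968/325 ≈ 196.82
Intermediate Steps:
R(k) = 0
n(c) = c²
n(14) + (o(13)/(-675) + R(-10)/192)*(-603) = 14² + ((12/13)/(-675) + 0/192)*(-603) = 196 + ((12*(1/13))*(-1/675) + 0*(1/192))*(-603) = 196 + ((12/13)*(-1/675) + 0)*(-603) = 196 + (-4/2925 + 0)*(-603) = 196 - 4/2925*(-603) = 196 + 268/325 = 63968/325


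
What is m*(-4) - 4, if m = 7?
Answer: -32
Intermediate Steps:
m*(-4) - 4 = 7*(-4) - 4 = -28 - 4 = -32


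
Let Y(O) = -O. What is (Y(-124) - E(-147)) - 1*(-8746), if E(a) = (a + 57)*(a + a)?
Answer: -17590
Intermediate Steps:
E(a) = 2*a*(57 + a) (E(a) = (57 + a)*(2*a) = 2*a*(57 + a))
(Y(-124) - E(-147)) - 1*(-8746) = (-1*(-124) - 2*(-147)*(57 - 147)) - 1*(-8746) = (124 - 2*(-147)*(-90)) + 8746 = (124 - 1*26460) + 8746 = (124 - 26460) + 8746 = -26336 + 8746 = -17590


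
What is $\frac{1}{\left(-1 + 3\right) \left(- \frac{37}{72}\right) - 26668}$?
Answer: $- \frac{36}{960085} \approx -3.7497 \cdot 10^{-5}$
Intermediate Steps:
$\frac{1}{\left(-1 + 3\right) \left(- \frac{37}{72}\right) - 26668} = \frac{1}{2 \left(\left(-37\right) \frac{1}{72}\right) - 26668} = \frac{1}{2 \left(- \frac{37}{72}\right) - 26668} = \frac{1}{- \frac{37}{36} - 26668} = \frac{1}{- \frac{960085}{36}} = - \frac{36}{960085}$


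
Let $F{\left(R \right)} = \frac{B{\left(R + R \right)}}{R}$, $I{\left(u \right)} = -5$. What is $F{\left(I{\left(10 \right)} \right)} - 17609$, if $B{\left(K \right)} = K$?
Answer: $-17607$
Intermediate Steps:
$F{\left(R \right)} = 2$ ($F{\left(R \right)} = \frac{R + R}{R} = \frac{2 R}{R} = 2$)
$F{\left(I{\left(10 \right)} \right)} - 17609 = 2 - 17609 = -17607$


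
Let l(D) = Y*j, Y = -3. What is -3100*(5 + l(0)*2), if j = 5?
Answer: 77500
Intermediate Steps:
l(D) = -15 (l(D) = -3*5 = -15)
-3100*(5 + l(0)*2) = -3100*(5 - 15*2) = -3100*(5 - 30) = -3100*(-25) = 77500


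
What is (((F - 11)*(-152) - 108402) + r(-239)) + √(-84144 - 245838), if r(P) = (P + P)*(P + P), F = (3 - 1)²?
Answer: 121146 + I*√329982 ≈ 1.2115e+5 + 574.44*I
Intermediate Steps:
F = 4 (F = 2² = 4)
r(P) = 4*P² (r(P) = (2*P)*(2*P) = 4*P²)
(((F - 11)*(-152) - 108402) + r(-239)) + √(-84144 - 245838) = (((4 - 11)*(-152) - 108402) + 4*(-239)²) + √(-84144 - 245838) = ((-7*(-152) - 108402) + 4*57121) + √(-329982) = ((1064 - 108402) + 228484) + I*√329982 = (-107338 + 228484) + I*√329982 = 121146 + I*√329982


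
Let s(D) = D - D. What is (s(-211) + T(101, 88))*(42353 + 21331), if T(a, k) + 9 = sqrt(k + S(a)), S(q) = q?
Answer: -573156 + 191052*sqrt(21) ≈ 3.0235e+5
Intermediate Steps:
s(D) = 0
T(a, k) = -9 + sqrt(a + k) (T(a, k) = -9 + sqrt(k + a) = -9 + sqrt(a + k))
(s(-211) + T(101, 88))*(42353 + 21331) = (0 + (-9 + sqrt(101 + 88)))*(42353 + 21331) = (0 + (-9 + sqrt(189)))*63684 = (0 + (-9 + 3*sqrt(21)))*63684 = (-9 + 3*sqrt(21))*63684 = -573156 + 191052*sqrt(21)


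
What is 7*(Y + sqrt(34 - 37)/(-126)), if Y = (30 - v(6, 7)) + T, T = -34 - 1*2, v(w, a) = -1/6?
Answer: -245/6 - I*sqrt(3)/18 ≈ -40.833 - 0.096225*I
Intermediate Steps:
v(w, a) = -1/6 (v(w, a) = -1*1/6 = -1/6)
T = -36 (T = -34 - 2 = -36)
Y = -35/6 (Y = (30 - 1*(-1/6)) - 36 = (30 + 1/6) - 36 = 181/6 - 36 = -35/6 ≈ -5.8333)
7*(Y + sqrt(34 - 37)/(-126)) = 7*(-35/6 + sqrt(34 - 37)/(-126)) = 7*(-35/6 + sqrt(-3)*(-1/126)) = 7*(-35/6 + (I*sqrt(3))*(-1/126)) = 7*(-35/6 - I*sqrt(3)/126) = -245/6 - I*sqrt(3)/18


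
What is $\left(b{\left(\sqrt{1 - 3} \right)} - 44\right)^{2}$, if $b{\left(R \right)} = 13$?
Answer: $961$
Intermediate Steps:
$\left(b{\left(\sqrt{1 - 3} \right)} - 44\right)^{2} = \left(13 - 44\right)^{2} = \left(-31\right)^{2} = 961$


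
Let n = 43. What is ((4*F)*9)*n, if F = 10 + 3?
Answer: 20124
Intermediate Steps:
F = 13
((4*F)*9)*n = ((4*13)*9)*43 = (52*9)*43 = 468*43 = 20124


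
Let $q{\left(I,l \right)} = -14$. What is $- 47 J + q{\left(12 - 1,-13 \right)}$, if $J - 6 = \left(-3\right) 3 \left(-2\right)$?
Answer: $-1142$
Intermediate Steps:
$J = 24$ ($J = 6 + \left(-3\right) 3 \left(-2\right) = 6 - -18 = 6 + 18 = 24$)
$- 47 J + q{\left(12 - 1,-13 \right)} = \left(-47\right) 24 - 14 = -1128 - 14 = -1142$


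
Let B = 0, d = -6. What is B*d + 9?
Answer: 9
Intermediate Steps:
B*d + 9 = 0*(-6) + 9 = 0 + 9 = 9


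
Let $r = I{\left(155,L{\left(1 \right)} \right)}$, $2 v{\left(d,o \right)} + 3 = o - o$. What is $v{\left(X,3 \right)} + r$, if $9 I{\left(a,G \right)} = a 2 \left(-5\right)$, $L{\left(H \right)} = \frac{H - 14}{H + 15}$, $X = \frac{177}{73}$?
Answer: $- \frac{3127}{18} \approx -173.72$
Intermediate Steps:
$X = \frac{177}{73}$ ($X = 177 \cdot \frac{1}{73} = \frac{177}{73} \approx 2.4247$)
$L{\left(H \right)} = \frac{-14 + H}{15 + H}$
$v{\left(d,o \right)} = - \frac{3}{2}$ ($v{\left(d,o \right)} = - \frac{3}{2} + \frac{o - o}{2} = - \frac{3}{2} + \frac{1}{2} \cdot 0 = - \frac{3}{2} + 0 = - \frac{3}{2}$)
$I{\left(a,G \right)} = - \frac{10 a}{9}$ ($I{\left(a,G \right)} = \frac{a 2 \left(-5\right)}{9} = \frac{2 a \left(-5\right)}{9} = \frac{\left(-10\right) a}{9} = - \frac{10 a}{9}$)
$r = - \frac{1550}{9}$ ($r = \left(- \frac{10}{9}\right) 155 = - \frac{1550}{9} \approx -172.22$)
$v{\left(X,3 \right)} + r = - \frac{3}{2} - \frac{1550}{9} = - \frac{3127}{18}$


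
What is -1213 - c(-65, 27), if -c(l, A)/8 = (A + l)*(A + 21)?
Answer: -15805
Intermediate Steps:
c(l, A) = -8*(21 + A)*(A + l) (c(l, A) = -8*(A + l)*(A + 21) = -8*(A + l)*(21 + A) = -8*(21 + A)*(A + l))
-1213 - c(-65, 27) = -1213 - (-168*27 - 168*(-65) - 8*27² - 8*27*(-65)) = -1213 - (-4536 + 10920 - 8*729 + 14040) = -1213 - (-4536 + 10920 - 5832 + 14040) = -1213 - 1*14592 = -1213 - 14592 = -15805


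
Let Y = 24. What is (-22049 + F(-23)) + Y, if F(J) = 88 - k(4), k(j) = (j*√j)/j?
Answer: -21939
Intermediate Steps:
k(j) = √j (k(j) = j^(3/2)/j = √j)
F(J) = 86 (F(J) = 88 - √4 = 88 - 1*2 = 88 - 2 = 86)
(-22049 + F(-23)) + Y = (-22049 + 86) + 24 = -21963 + 24 = -21939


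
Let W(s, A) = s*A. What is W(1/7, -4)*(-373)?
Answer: 1492/7 ≈ 213.14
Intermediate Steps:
W(s, A) = A*s
W(1/7, -4)*(-373) = -4/7*(-373) = 1492/7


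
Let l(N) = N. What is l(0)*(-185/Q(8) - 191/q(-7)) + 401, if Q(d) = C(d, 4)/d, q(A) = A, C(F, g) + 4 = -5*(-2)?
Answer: 401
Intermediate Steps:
C(F, g) = 6 (C(F, g) = -4 - 5*(-2) = -4 + 10 = 6)
Q(d) = 6/d
l(0)*(-185/Q(8) - 191/q(-7)) + 401 = 0*(-185/(6/8) - 191/(-7)) + 401 = 0*(-185/(6*(⅛)) - 191*(-⅐)) + 401 = 0*(-185/¾ + 191/7) + 401 = 0*(-185*4/3 + 191/7) + 401 = 0*(-740/3 + 191/7) + 401 = 0*(-4607/21) + 401 = 0 + 401 = 401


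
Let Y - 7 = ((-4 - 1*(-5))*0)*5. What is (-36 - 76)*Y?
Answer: -784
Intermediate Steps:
Y = 7 (Y = 7 + ((-4 - 1*(-5))*0)*5 = 7 + ((-4 + 5)*0)*5 = 7 + (1*0)*5 = 7 + 0*5 = 7 + 0 = 7)
(-36 - 76)*Y = (-36 - 76)*7 = -112*7 = -784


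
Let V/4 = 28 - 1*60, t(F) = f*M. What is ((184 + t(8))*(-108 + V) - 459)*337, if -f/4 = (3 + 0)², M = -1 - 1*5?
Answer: -31967483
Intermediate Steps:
M = -6 (M = -1 - 5 = -6)
f = -36 (f = -4*(3 + 0)² = -4*3² = -4*9 = -36)
t(F) = 216 (t(F) = -36*(-6) = 216)
V = -128 (V = 4*(28 - 1*60) = 4*(28 - 60) = 4*(-32) = -128)
((184 + t(8))*(-108 + V) - 459)*337 = ((184 + 216)*(-108 - 128) - 459)*337 = (400*(-236) - 459)*337 = (-94400 - 459)*337 = -94859*337 = -31967483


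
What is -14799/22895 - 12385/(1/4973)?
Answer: -1410116916274/22895 ≈ -6.1591e+7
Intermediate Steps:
-14799/22895 - 12385/(1/4973) = -14799*1/22895 - 12385/1/4973 = -14799/22895 - 12385*4973 = -14799/22895 - 61590605 = -1410116916274/22895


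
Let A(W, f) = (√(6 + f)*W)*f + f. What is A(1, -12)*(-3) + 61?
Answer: 97 + 36*I*√6 ≈ 97.0 + 88.182*I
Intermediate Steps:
A(W, f) = f + W*f*√(6 + f) (A(W, f) = (W*√(6 + f))*f + f = W*f*√(6 + f) + f = f + W*f*√(6 + f))
A(1, -12)*(-3) + 61 = -12*(1 + 1*√(6 - 12))*(-3) + 61 = -12*(1 + 1*√(-6))*(-3) + 61 = -12*(1 + 1*(I*√6))*(-3) + 61 = -12*(1 + I*√6)*(-3) + 61 = (-12 - 12*I*√6)*(-3) + 61 = (36 + 36*I*√6) + 61 = 97 + 36*I*√6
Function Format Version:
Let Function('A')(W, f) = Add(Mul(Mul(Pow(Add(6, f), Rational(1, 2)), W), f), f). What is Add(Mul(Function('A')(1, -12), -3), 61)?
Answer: Add(97, Mul(36, I, Pow(6, Rational(1, 2)))) ≈ Add(97.000, Mul(88.182, I))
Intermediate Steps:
Function('A')(W, f) = Add(f, Mul(W, f, Pow(Add(6, f), Rational(1, 2)))) (Function('A')(W, f) = Add(Mul(Mul(W, Pow(Add(6, f), Rational(1, 2))), f), f) = Add(Mul(W, f, Pow(Add(6, f), Rational(1, 2))), f) = Add(f, Mul(W, f, Pow(Add(6, f), Rational(1, 2)))))
Add(Mul(Function('A')(1, -12), -3), 61) = Add(Mul(Mul(-12, Add(1, Mul(1, Pow(Add(6, -12), Rational(1, 2))))), -3), 61) = Add(Mul(Mul(-12, Add(1, Mul(1, Pow(-6, Rational(1, 2))))), -3), 61) = Add(Mul(Mul(-12, Add(1, Mul(1, Mul(I, Pow(6, Rational(1, 2)))))), -3), 61) = Add(Mul(Mul(-12, Add(1, Mul(I, Pow(6, Rational(1, 2))))), -3), 61) = Add(Mul(Add(-12, Mul(-12, I, Pow(6, Rational(1, 2)))), -3), 61) = Add(Add(36, Mul(36, I, Pow(6, Rational(1, 2)))), 61) = Add(97, Mul(36, I, Pow(6, Rational(1, 2))))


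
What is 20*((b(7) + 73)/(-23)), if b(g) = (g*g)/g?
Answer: -1600/23 ≈ -69.565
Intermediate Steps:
b(g) = g (b(g) = g**2/g = g)
20*((b(7) + 73)/(-23)) = 20*((7 + 73)/(-23)) = 20*(80*(-1/23)) = 20*(-80/23) = -1600/23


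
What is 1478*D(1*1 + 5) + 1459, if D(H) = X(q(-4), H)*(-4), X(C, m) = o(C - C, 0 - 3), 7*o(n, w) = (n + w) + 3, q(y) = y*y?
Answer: 1459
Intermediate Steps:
q(y) = y²
o(n, w) = 3/7 + n/7 + w/7 (o(n, w) = ((n + w) + 3)/7 = (3 + n + w)/7 = 3/7 + n/7 + w/7)
X(C, m) = 0 (X(C, m) = 3/7 + (C - C)/7 + (0 - 3)/7 = 3/7 + (⅐)*0 + (⅐)*(-3) = 3/7 + 0 - 3/7 = 0)
D(H) = 0 (D(H) = 0*(-4) = 0)
1478*D(1*1 + 5) + 1459 = 1478*0 + 1459 = 0 + 1459 = 1459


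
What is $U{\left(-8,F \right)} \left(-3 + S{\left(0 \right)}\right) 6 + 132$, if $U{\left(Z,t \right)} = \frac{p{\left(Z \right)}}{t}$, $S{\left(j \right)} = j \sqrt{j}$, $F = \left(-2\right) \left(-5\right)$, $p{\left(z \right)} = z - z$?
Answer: $132$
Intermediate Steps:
$p{\left(z \right)} = 0$
$F = 10$
$S{\left(j \right)} = j^{\frac{3}{2}}$
$U{\left(Z,t \right)} = 0$ ($U{\left(Z,t \right)} = \frac{0}{t} = 0$)
$U{\left(-8,F \right)} \left(-3 + S{\left(0 \right)}\right) 6 + 132 = 0 \left(-3 + 0^{\frac{3}{2}}\right) 6 + 132 = 0 \left(-3 + 0\right) 6 + 132 = 0 \left(\left(-3\right) 6\right) + 132 = 0 \left(-18\right) + 132 = 0 + 132 = 132$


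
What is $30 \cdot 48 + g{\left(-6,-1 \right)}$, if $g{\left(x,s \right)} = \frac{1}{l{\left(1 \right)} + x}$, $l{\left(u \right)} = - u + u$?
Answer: $\frac{8639}{6} \approx 1439.8$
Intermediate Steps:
$l{\left(u \right)} = 0$
$g{\left(x,s \right)} = \frac{1}{x}$ ($g{\left(x,s \right)} = \frac{1}{0 + x} = \frac{1}{x}$)
$30 \cdot 48 + g{\left(-6,-1 \right)} = 30 \cdot 48 + \frac{1}{-6} = 1440 - \frac{1}{6} = \frac{8639}{6}$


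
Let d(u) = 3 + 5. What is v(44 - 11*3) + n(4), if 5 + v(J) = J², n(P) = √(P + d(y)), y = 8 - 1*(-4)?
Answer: 116 + 2*√3 ≈ 119.46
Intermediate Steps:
y = 12 (y = 8 + 4 = 12)
d(u) = 8
n(P) = √(8 + P) (n(P) = √(P + 8) = √(8 + P))
v(J) = -5 + J²
v(44 - 11*3) + n(4) = (-5 + (44 - 11*3)²) + √(8 + 4) = (-5 + (44 - 33)²) + √12 = (-5 + 11²) + 2*√3 = (-5 + 121) + 2*√3 = 116 + 2*√3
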